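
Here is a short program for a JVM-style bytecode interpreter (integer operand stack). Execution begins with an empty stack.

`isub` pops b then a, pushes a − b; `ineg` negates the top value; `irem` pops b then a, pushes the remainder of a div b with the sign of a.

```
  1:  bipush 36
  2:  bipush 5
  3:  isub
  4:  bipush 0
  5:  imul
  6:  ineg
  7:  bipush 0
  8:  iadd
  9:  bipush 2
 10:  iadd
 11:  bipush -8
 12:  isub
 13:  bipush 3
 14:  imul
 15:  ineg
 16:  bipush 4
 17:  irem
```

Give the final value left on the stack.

-2

bipush 36 → [36]
bipush 5  → [36, 5]
isub      → [31]
bipush 0  → [31, 0]
imul      → [0]
ineg      → [0]
bipush 0  → [0, 0]
iadd      → [0]
bipush 2  → [0, 2]
iadd      → [2]
bipush -8 → [2, -8]
isub      → [10]
bipush 3  → [10, 3]
imul      → [30]
ineg      → [-30]
bipush 4  → [-30, 4]
irem      → [-2]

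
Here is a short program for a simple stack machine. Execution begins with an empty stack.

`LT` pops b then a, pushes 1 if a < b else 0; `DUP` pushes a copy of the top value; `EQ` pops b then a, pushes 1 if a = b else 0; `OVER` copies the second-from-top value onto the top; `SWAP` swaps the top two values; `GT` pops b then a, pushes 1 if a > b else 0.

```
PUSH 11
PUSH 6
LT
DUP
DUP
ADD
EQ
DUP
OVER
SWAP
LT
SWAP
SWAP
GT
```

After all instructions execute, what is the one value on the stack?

1

PUSH 11 : [11]
PUSH 6  : [11, 6]
LT      : [0]
DUP     : [0, 0]
DUP     : [0, 0, 0]
ADD     : [0, 0]
EQ      : [1]
DUP     : [1, 1]
OVER    : [1, 1, 1]
SWAP    : [1, 1, 1]
LT      : [1, 0]
SWAP    : [0, 1]
SWAP    : [1, 0]
GT      : [1]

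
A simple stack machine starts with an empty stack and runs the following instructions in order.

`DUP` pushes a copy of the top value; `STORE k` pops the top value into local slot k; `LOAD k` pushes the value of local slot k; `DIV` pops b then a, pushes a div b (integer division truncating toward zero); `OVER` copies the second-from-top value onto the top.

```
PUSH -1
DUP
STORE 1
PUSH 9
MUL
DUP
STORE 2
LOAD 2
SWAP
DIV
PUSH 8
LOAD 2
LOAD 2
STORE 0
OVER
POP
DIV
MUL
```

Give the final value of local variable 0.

-9

PUSH -1 -> -1
DUP     -> -1 -1
STORE 1 -> -1
PUSH 9  -> -1 9
MUL     -> -9
DUP     -> -9 -9
STORE 2 -> -9
LOAD 2  -> -9 -9
SWAP    -> -9 -9
DIV     -> 1
PUSH 8  -> 1 8
LOAD 2  -> 1 8 -9
LOAD 2  -> 1 8 -9 -9
STORE 0 -> 1 8 -9
OVER    -> 1 8 -9 8
POP     -> 1 8 -9
DIV     -> 1 0
MUL     -> 0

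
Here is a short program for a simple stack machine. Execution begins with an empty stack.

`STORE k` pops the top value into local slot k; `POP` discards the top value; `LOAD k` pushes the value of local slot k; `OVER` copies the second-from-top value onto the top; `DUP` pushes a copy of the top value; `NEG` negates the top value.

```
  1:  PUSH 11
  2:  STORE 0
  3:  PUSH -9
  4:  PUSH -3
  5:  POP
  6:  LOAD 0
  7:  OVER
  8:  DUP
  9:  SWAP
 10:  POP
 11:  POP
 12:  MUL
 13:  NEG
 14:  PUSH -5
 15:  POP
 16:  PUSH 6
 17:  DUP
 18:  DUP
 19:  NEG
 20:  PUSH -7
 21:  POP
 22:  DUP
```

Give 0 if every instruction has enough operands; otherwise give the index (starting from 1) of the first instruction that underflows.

0

PUSH 11 : 11
STORE 0 : (empty)
PUSH -9 : -9
PUSH -3 : -9 -3
POP     : -9
LOAD 0  : -9 11
OVER    : -9 11 -9
DUP     : -9 11 -9 -9
SWAP    : -9 11 -9 -9
POP     : -9 11 -9
POP     : -9 11
MUL     : -99
NEG     : 99
PUSH -5 : 99 -5
POP     : 99
PUSH 6  : 99 6
DUP     : 99 6 6
DUP     : 99 6 6 6
NEG     : 99 6 6 -6
PUSH -7 : 99 6 6 -6 -7
POP     : 99 6 6 -6
DUP     : 99 6 6 -6 -6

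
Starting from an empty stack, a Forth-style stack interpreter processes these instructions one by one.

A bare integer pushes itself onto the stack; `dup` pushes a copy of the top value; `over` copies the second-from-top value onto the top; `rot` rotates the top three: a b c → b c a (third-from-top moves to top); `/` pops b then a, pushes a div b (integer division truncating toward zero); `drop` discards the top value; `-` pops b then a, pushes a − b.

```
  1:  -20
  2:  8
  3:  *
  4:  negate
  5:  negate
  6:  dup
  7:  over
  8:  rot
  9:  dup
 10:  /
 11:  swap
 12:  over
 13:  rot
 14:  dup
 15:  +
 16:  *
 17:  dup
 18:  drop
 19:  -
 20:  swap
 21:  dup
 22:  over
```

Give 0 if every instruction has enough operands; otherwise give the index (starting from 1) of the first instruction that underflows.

0

-20    -> [-20]
8      -> [-20, 8]
*      -> [-160]
negate -> [160]
negate -> [-160]
dup    -> [-160, -160]
over   -> [-160, -160, -160]
rot    -> [-160, -160, -160]
dup    -> [-160, -160, -160, -160]
/      -> [-160, -160, 1]
swap   -> [-160, 1, -160]
over   -> [-160, 1, -160, 1]
rot    -> [-160, -160, 1, 1]
dup    -> [-160, -160, 1, 1, 1]
+      -> [-160, -160, 1, 2]
*      -> [-160, -160, 2]
dup    -> [-160, -160, 2, 2]
drop   -> [-160, -160, 2]
-      -> [-160, -162]
swap   -> [-162, -160]
dup    -> [-162, -160, -160]
over   -> [-162, -160, -160, -160]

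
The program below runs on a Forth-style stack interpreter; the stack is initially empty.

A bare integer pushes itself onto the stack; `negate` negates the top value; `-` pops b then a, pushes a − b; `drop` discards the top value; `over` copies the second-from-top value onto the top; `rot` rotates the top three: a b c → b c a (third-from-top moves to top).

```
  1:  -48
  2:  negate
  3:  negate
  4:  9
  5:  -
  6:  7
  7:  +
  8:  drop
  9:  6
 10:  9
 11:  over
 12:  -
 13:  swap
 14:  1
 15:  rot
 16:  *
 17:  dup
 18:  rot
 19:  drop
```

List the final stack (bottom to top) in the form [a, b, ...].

-48    : -48
negate : 48
negate : -48
9      : -48 9
-      : -57
7      : -57 7
+      : -50
drop   : (empty)
6      : 6
9      : 6 9
over   : 6 9 6
-      : 6 3
swap   : 3 6
1      : 3 6 1
rot    : 6 1 3
*      : 6 3
dup    : 6 3 3
rot    : 3 3 6
drop   : 3 3

[3, 3]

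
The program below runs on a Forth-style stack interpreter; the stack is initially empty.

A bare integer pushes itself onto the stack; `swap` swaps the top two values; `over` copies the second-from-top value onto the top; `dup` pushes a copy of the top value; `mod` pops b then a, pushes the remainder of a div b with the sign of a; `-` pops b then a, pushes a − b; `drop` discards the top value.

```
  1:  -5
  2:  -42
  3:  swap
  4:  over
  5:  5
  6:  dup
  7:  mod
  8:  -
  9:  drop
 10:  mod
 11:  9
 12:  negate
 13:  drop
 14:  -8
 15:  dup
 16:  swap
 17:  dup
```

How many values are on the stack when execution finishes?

-5     -> -5
-42    -> -5 -42
swap   -> -42 -5
over   -> -42 -5 -42
5      -> -42 -5 -42 5
dup    -> -42 -5 -42 5 5
mod    -> -42 -5 -42 0
-      -> -42 -5 -42
drop   -> -42 -5
mod    -> -2
9      -> -2 9
negate -> -2 -9
drop   -> -2
-8     -> -2 -8
dup    -> -2 -8 -8
swap   -> -2 -8 -8
dup    -> -2 -8 -8 -8

4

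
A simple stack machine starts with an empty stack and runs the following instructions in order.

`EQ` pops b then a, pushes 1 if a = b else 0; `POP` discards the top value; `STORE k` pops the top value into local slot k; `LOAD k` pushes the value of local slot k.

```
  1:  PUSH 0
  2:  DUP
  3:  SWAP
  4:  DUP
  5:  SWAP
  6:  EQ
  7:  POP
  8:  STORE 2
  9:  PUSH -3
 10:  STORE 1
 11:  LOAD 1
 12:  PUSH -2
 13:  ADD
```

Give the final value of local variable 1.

-3

PUSH 0  : 0
DUP     : 0 0
SWAP    : 0 0
DUP     : 0 0 0
SWAP    : 0 0 0
EQ      : 0 1
POP     : 0
STORE 2 : (empty)
PUSH -3 : -3
STORE 1 : (empty)
LOAD 1  : -3
PUSH -2 : -3 -2
ADD     : -5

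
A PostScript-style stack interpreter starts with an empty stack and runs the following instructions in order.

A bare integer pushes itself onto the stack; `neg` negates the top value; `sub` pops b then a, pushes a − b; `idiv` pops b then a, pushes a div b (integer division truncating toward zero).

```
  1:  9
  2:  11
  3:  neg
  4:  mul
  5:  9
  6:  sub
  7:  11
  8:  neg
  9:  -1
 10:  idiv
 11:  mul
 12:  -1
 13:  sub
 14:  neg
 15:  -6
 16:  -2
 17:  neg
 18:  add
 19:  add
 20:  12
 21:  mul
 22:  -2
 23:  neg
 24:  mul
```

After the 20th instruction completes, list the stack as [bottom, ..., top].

[1183, 12]

9     9
11    9 11
neg   9 -11
mul   -99
9     -99 9
sub   -108
11    -108 11
neg   -108 -11
-1    -108 -11 -1
idiv  -108 11
mul   -1188
-1    -1188 -1
sub   -1187
neg   1187
-6    1187 -6
-2    1187 -6 -2
neg   1187 -6 2
add   1187 -4
add   1183
12    1183 12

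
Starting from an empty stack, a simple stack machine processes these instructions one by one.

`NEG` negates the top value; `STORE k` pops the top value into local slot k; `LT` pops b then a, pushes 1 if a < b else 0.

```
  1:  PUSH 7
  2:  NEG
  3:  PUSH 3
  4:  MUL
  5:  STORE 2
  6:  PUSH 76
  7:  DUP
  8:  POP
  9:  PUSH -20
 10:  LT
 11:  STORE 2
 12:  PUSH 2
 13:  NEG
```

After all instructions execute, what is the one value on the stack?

-2

PUSH 7   → 7
NEG      → -7
PUSH 3   → -7 3
MUL      → -21
STORE 2  → (empty)
PUSH 76  → 76
DUP      → 76 76
POP      → 76
PUSH -20 → 76 -20
LT       → 0
STORE 2  → (empty)
PUSH 2   → 2
NEG      → -2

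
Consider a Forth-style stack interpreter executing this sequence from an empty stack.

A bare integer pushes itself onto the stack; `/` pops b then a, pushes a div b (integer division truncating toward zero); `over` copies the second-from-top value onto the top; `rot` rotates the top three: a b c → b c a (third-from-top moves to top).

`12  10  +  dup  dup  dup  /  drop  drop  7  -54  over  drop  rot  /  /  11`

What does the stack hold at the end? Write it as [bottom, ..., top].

12    [12]
10    [12, 10]
+     [22]
dup   [22, 22]
dup   [22, 22, 22]
dup   [22, 22, 22, 22]
/     [22, 22, 1]
drop  [22, 22]
drop  [22]
7     [22, 7]
-54   [22, 7, -54]
over  [22, 7, -54, 7]
drop  [22, 7, -54]
rot   [7, -54, 22]
/     [7, -2]
/     [-3]
11    [-3, 11]

[-3, 11]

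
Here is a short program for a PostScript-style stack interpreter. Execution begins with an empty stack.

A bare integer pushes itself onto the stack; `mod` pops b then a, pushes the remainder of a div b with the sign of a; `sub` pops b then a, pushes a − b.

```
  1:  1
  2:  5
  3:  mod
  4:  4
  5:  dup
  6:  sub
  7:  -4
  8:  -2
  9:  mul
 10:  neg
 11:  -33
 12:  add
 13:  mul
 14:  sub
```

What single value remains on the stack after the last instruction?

1

1    [1]
5    [1, 5]
mod  [1]
4    [1, 4]
dup  [1, 4, 4]
sub  [1, 0]
-4   [1, 0, -4]
-2   [1, 0, -4, -2]
mul  [1, 0, 8]
neg  [1, 0, -8]
-33  [1, 0, -8, -33]
add  [1, 0, -41]
mul  [1, 0]
sub  [1]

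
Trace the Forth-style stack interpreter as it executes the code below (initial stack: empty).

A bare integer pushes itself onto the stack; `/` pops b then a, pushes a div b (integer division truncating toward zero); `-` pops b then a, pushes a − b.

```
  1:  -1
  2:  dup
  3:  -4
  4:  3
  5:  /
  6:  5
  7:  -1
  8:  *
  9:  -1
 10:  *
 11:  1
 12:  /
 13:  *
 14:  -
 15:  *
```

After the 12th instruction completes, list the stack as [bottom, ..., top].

[-1, -1, -1, 5]

-1  → [-1]
dup → [-1, -1]
-4  → [-1, -1, -4]
3   → [-1, -1, -4, 3]
/   → [-1, -1, -1]
5   → [-1, -1, -1, 5]
-1  → [-1, -1, -1, 5, -1]
*   → [-1, -1, -1, -5]
-1  → [-1, -1, -1, -5, -1]
*   → [-1, -1, -1, 5]
1   → [-1, -1, -1, 5, 1]
/   → [-1, -1, -1, 5]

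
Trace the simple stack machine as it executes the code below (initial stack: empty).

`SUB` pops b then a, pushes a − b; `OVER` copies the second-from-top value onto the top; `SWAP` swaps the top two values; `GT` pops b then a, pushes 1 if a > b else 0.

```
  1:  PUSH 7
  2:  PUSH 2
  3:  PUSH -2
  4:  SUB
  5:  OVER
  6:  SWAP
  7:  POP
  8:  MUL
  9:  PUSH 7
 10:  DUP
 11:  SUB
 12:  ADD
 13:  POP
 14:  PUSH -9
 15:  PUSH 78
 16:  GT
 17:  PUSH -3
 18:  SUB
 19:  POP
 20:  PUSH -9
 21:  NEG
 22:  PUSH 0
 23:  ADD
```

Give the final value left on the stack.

9

PUSH 7  -> [7]
PUSH 2  -> [7, 2]
PUSH -2 -> [7, 2, -2]
SUB     -> [7, 4]
OVER    -> [7, 4, 7]
SWAP    -> [7, 7, 4]
POP     -> [7, 7]
MUL     -> [49]
PUSH 7  -> [49, 7]
DUP     -> [49, 7, 7]
SUB     -> [49, 0]
ADD     -> [49]
POP     -> []
PUSH -9 -> [-9]
PUSH 78 -> [-9, 78]
GT      -> [0]
PUSH -3 -> [0, -3]
SUB     -> [3]
POP     -> []
PUSH -9 -> [-9]
NEG     -> [9]
PUSH 0  -> [9, 0]
ADD     -> [9]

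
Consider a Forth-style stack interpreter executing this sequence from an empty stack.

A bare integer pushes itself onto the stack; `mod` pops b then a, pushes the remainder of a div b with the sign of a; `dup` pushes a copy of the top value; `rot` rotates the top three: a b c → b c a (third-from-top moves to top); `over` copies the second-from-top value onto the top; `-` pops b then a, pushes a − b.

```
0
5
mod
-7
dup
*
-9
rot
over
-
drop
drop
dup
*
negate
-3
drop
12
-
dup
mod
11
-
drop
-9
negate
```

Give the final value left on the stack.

9

0      -> [0]
5      -> [0, 5]
mod    -> [0]
-7     -> [0, -7]
dup    -> [0, -7, -7]
*      -> [0, 49]
-9     -> [0, 49, -9]
rot    -> [49, -9, 0]
over   -> [49, -9, 0, -9]
-      -> [49, -9, 9]
drop   -> [49, -9]
drop   -> [49]
dup    -> [49, 49]
*      -> [2401]
negate -> [-2401]
-3     -> [-2401, -3]
drop   -> [-2401]
12     -> [-2401, 12]
-      -> [-2413]
dup    -> [-2413, -2413]
mod    -> [0]
11     -> [0, 11]
-      -> [-11]
drop   -> []
-9     -> [-9]
negate -> [9]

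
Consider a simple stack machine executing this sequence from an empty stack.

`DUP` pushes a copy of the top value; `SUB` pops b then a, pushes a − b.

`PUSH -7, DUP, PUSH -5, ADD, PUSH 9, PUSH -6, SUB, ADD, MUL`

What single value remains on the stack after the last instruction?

PUSH -7 : [-7]
DUP     : [-7, -7]
PUSH -5 : [-7, -7, -5]
ADD     : [-7, -12]
PUSH 9  : [-7, -12, 9]
PUSH -6 : [-7, -12, 9, -6]
SUB     : [-7, -12, 15]
ADD     : [-7, 3]
MUL     : [-21]

-21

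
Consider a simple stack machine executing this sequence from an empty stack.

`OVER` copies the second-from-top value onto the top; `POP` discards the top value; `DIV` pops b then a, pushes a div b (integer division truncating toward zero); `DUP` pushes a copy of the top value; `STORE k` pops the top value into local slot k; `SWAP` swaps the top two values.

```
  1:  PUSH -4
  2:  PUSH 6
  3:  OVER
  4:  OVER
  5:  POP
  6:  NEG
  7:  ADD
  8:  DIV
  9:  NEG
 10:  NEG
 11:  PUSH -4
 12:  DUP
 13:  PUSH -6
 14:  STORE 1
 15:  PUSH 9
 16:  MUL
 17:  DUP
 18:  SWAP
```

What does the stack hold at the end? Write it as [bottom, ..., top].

PUSH -4 -> [-4]
PUSH 6  -> [-4, 6]
OVER    -> [-4, 6, -4]
OVER    -> [-4, 6, -4, 6]
POP     -> [-4, 6, -4]
NEG     -> [-4, 6, 4]
ADD     -> [-4, 10]
DIV     -> [0]
NEG     -> [0]
NEG     -> [0]
PUSH -4 -> [0, -4]
DUP     -> [0, -4, -4]
PUSH -6 -> [0, -4, -4, -6]
STORE 1 -> [0, -4, -4]
PUSH 9  -> [0, -4, -4, 9]
MUL     -> [0, -4, -36]
DUP     -> [0, -4, -36, -36]
SWAP    -> [0, -4, -36, -36]

[0, -4, -36, -36]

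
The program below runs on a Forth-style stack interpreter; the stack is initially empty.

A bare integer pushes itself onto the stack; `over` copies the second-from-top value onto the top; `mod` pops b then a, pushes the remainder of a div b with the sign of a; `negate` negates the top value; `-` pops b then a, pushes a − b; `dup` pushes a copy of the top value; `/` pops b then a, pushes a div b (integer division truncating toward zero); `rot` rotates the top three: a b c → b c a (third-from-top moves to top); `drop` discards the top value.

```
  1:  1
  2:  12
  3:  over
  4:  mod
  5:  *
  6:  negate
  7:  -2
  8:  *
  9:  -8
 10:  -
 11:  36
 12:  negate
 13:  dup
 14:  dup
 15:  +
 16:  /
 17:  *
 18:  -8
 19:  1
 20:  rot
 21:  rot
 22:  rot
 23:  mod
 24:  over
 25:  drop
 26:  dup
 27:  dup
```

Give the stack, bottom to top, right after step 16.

[8, 0]

1      : 1
12     : 1 12
over   : 1 12 1
mod    : 1 0
*      : 0
negate : 0
-2     : 0 -2
*      : 0
-8     : 0 -8
-      : 8
36     : 8 36
negate : 8 -36
dup    : 8 -36 -36
dup    : 8 -36 -36 -36
+      : 8 -36 -72
/      : 8 0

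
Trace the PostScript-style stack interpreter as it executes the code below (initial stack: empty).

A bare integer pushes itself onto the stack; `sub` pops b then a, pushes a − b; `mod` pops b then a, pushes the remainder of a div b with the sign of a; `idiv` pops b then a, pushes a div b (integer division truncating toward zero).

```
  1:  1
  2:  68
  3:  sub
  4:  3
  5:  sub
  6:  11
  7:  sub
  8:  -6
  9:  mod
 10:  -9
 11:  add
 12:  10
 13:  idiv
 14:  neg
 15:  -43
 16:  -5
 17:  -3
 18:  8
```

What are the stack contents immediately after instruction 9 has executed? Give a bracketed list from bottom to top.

[-3]

1   -> [1]
68  -> [1, 68]
sub -> [-67]
3   -> [-67, 3]
sub -> [-70]
11  -> [-70, 11]
sub -> [-81]
-6  -> [-81, -6]
mod -> [-3]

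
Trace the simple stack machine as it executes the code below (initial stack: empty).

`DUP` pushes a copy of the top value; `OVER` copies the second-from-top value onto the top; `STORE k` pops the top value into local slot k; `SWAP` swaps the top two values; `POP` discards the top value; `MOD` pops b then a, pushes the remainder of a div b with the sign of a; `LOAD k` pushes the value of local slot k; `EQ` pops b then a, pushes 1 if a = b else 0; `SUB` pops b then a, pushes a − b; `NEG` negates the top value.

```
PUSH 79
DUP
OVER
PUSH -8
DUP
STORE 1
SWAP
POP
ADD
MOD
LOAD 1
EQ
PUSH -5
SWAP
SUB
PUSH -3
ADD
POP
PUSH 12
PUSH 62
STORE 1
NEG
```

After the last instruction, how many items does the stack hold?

1

PUSH 79 : 79
DUP     : 79 79
OVER    : 79 79 79
PUSH -8 : 79 79 79 -8
DUP     : 79 79 79 -8 -8
STORE 1 : 79 79 79 -8
SWAP    : 79 79 -8 79
POP     : 79 79 -8
ADD     : 79 71
MOD     : 8
LOAD 1  : 8 -8
EQ      : 0
PUSH -5 : 0 -5
SWAP    : -5 0
SUB     : -5
PUSH -3 : -5 -3
ADD     : -8
POP     : (empty)
PUSH 12 : 12
PUSH 62 : 12 62
STORE 1 : 12
NEG     : -12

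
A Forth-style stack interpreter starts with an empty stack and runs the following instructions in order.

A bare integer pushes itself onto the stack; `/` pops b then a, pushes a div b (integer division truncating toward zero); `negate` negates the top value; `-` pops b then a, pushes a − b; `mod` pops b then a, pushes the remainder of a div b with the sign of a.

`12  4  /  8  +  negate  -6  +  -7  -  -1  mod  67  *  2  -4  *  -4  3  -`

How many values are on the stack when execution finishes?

12     → 12
4      → 12 4
/      → 3
8      → 3 8
+      → 11
negate → -11
-6     → -11 -6
+      → -17
-7     → -17 -7
-      → -10
-1     → -10 -1
mod    → 0
67     → 0 67
*      → 0
2      → 0 2
-4     → 0 2 -4
*      → 0 -8
-4     → 0 -8 -4
3      → 0 -8 -4 3
-      → 0 -8 -7

3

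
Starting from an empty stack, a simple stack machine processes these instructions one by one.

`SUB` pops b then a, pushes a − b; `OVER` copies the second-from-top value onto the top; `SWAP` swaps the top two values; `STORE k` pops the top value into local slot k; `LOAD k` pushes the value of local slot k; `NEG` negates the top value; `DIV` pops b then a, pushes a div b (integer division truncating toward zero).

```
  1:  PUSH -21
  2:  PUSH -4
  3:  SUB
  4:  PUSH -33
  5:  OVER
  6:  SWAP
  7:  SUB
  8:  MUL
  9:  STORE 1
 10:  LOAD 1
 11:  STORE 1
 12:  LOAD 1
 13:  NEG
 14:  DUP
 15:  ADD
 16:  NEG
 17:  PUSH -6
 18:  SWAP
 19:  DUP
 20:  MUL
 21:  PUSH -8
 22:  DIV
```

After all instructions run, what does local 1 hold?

PUSH -21  [-21]
PUSH -4   [-21, -4]
SUB       [-17]
PUSH -33  [-17, -33]
OVER      [-17, -33, -17]
SWAP      [-17, -17, -33]
SUB       [-17, 16]
MUL       [-272]
STORE 1   []
LOAD 1    [-272]
STORE 1   []
LOAD 1    [-272]
NEG       [272]
DUP       [272, 272]
ADD       [544]
NEG       [-544]
PUSH -6   [-544, -6]
SWAP      [-6, -544]
DUP       [-6, -544, -544]
MUL       [-6, 295936]
PUSH -8   [-6, 295936, -8]
DIV       [-6, -36992]

-272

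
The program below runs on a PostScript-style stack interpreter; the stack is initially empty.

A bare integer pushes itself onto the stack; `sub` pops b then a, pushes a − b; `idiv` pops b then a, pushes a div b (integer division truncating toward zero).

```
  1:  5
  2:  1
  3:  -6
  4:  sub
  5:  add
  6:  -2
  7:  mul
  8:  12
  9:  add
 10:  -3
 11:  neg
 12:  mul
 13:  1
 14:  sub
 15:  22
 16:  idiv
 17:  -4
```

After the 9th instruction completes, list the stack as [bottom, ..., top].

[-12]

5   -> 5
1   -> 5 1
-6  -> 5 1 -6
sub -> 5 7
add -> 12
-2  -> 12 -2
mul -> -24
12  -> -24 12
add -> -12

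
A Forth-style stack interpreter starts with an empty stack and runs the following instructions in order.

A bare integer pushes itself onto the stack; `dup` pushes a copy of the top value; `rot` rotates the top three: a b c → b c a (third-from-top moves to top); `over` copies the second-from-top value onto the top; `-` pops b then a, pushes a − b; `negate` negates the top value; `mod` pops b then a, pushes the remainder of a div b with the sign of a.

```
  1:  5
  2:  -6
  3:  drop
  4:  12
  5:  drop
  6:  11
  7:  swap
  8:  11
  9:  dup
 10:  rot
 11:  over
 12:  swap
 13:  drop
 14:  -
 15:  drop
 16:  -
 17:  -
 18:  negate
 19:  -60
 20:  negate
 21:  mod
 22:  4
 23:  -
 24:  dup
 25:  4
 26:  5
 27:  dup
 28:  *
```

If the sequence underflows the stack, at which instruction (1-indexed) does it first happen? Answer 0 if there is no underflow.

5    : 5
-6   : 5 -6
drop : 5
12   : 5 12
drop : 5
11   : 5 11
swap : 11 5
11   : 11 5 11
dup  : 11 5 11 11
rot  : 11 11 11 5
over : 11 11 11 5 11
swap : 11 11 11 11 5
drop : 11 11 11 11
-    : 11 11 0
drop : 11 11
-    : 0
-  — needs 2 operands, stack has 1 → underflow

17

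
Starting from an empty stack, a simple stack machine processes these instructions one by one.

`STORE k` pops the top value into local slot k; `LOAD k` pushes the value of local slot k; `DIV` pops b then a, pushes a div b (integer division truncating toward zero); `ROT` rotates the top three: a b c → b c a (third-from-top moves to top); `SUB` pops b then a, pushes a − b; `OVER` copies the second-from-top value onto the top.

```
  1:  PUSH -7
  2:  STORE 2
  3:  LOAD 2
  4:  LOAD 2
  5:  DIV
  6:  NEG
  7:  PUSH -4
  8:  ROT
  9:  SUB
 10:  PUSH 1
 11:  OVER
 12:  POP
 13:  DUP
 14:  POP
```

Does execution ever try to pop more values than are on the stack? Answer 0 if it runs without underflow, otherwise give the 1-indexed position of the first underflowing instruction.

8

PUSH -7 → [-7]
STORE 2 → []
LOAD 2  → [-7]
LOAD 2  → [-7, -7]
DIV     → [1]
NEG     → [-1]
PUSH -4 → [-1, -4]
ROT  — needs 3 operands, stack has 2 → underflow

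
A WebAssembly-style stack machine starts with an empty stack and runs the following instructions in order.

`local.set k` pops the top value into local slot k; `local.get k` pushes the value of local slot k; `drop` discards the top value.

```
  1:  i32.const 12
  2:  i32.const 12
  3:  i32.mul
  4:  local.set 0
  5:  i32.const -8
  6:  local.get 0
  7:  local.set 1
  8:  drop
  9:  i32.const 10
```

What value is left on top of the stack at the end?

10

i32.const 12 : [12]
i32.const 12 : [12, 12]
i32.mul      : [144]
local.set 0  : []
i32.const -8 : [-8]
local.get 0  : [-8, 144]
local.set 1  : [-8]
drop         : []
i32.const 10 : [10]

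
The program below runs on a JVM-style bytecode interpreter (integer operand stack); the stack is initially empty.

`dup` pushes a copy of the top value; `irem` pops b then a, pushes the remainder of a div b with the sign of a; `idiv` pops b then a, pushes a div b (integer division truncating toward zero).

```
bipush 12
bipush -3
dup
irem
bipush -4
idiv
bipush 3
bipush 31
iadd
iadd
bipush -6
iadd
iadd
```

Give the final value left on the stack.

bipush 12 : [12]
bipush -3 : [12, -3]
dup       : [12, -3, -3]
irem      : [12, 0]
bipush -4 : [12, 0, -4]
idiv      : [12, 0]
bipush 3  : [12, 0, 3]
bipush 31 : [12, 0, 3, 31]
iadd      : [12, 0, 34]
iadd      : [12, 34]
bipush -6 : [12, 34, -6]
iadd      : [12, 28]
iadd      : [40]

40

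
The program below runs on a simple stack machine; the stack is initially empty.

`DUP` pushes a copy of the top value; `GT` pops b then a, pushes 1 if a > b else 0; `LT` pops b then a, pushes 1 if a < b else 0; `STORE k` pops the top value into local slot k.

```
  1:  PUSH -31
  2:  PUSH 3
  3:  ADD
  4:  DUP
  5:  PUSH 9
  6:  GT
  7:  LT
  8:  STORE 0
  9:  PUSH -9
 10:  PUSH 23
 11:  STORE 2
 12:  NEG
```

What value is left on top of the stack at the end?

9

PUSH -31 -> -31
PUSH 3   -> -31 3
ADD      -> -28
DUP      -> -28 -28
PUSH 9   -> -28 -28 9
GT       -> -28 0
LT       -> 1
STORE 0  -> (empty)
PUSH -9  -> -9
PUSH 23  -> -9 23
STORE 2  -> -9
NEG      -> 9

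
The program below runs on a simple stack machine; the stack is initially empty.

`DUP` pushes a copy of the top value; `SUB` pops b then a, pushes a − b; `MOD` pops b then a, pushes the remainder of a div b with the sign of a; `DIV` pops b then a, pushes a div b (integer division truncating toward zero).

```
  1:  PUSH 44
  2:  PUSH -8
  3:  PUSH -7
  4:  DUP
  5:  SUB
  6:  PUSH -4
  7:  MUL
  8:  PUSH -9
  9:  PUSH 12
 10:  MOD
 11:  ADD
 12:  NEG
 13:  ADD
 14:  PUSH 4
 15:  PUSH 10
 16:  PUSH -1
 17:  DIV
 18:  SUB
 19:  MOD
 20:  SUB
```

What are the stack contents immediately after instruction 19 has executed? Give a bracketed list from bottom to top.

PUSH 44 : [44]
PUSH -8 : [44, -8]
PUSH -7 : [44, -8, -7]
DUP     : [44, -8, -7, -7]
SUB     : [44, -8, 0]
PUSH -4 : [44, -8, 0, -4]
MUL     : [44, -8, 0]
PUSH -9 : [44, -8, 0, -9]
PUSH 12 : [44, -8, 0, -9, 12]
MOD     : [44, -8, 0, -9]
ADD     : [44, -8, -9]
NEG     : [44, -8, 9]
ADD     : [44, 1]
PUSH 4  : [44, 1, 4]
PUSH 10 : [44, 1, 4, 10]
PUSH -1 : [44, 1, 4, 10, -1]
DIV     : [44, 1, 4, -10]
SUB     : [44, 1, 14]
MOD     : [44, 1]

[44, 1]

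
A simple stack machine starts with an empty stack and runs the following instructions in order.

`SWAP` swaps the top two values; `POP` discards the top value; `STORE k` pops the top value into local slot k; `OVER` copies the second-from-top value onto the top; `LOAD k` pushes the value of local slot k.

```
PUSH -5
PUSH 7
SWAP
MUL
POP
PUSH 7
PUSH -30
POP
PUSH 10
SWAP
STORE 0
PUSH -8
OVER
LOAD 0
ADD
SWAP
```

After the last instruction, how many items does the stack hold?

3

PUSH -5  → -5
PUSH 7   → -5 7
SWAP     → 7 -5
MUL      → -35
POP      → (empty)
PUSH 7   → 7
PUSH -30 → 7 -30
POP      → 7
PUSH 10  → 7 10
SWAP     → 10 7
STORE 0  → 10
PUSH -8  → 10 -8
OVER     → 10 -8 10
LOAD 0   → 10 -8 10 7
ADD      → 10 -8 17
SWAP     → 10 17 -8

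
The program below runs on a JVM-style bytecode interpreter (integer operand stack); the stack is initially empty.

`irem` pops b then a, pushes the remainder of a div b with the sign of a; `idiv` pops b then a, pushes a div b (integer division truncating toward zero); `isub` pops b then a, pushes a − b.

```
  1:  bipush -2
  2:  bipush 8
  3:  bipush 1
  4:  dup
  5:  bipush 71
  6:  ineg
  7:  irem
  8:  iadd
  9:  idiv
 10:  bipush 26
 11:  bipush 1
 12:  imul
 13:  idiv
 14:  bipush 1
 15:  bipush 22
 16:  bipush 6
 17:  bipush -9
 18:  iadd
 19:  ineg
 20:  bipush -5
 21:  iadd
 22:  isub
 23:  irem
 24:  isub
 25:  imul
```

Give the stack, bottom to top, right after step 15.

bipush -2 -> [-2]
bipush 8  -> [-2, 8]
bipush 1  -> [-2, 8, 1]
dup       -> [-2, 8, 1, 1]
bipush 71 -> [-2, 8, 1, 1, 71]
ineg      -> [-2, 8, 1, 1, -71]
irem      -> [-2, 8, 1, 1]
iadd      -> [-2, 8, 2]
idiv      -> [-2, 4]
bipush 26 -> [-2, 4, 26]
bipush 1  -> [-2, 4, 26, 1]
imul      -> [-2, 4, 26]
idiv      -> [-2, 0]
bipush 1  -> [-2, 0, 1]
bipush 22 -> [-2, 0, 1, 22]

[-2, 0, 1, 22]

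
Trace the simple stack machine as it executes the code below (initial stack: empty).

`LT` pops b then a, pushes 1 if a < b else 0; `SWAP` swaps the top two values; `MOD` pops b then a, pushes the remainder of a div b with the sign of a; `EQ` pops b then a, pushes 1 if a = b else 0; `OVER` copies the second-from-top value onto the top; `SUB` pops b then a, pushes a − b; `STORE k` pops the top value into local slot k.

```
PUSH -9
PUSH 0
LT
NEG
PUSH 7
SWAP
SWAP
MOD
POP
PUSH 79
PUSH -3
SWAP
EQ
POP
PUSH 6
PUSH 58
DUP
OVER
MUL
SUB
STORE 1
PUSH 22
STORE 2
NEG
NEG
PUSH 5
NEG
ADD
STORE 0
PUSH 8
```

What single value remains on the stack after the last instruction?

8

PUSH -9 : [-9]
PUSH 0  : [-9, 0]
LT      : [1]
NEG     : [-1]
PUSH 7  : [-1, 7]
SWAP    : [7, -1]
SWAP    : [-1, 7]
MOD     : [-1]
POP     : []
PUSH 79 : [79]
PUSH -3 : [79, -3]
SWAP    : [-3, 79]
EQ      : [0]
POP     : []
PUSH 6  : [6]
PUSH 58 : [6, 58]
DUP     : [6, 58, 58]
OVER    : [6, 58, 58, 58]
MUL     : [6, 58, 3364]
SUB     : [6, -3306]
STORE 1 : [6]
PUSH 22 : [6, 22]
STORE 2 : [6]
NEG     : [-6]
NEG     : [6]
PUSH 5  : [6, 5]
NEG     : [6, -5]
ADD     : [1]
STORE 0 : []
PUSH 8  : [8]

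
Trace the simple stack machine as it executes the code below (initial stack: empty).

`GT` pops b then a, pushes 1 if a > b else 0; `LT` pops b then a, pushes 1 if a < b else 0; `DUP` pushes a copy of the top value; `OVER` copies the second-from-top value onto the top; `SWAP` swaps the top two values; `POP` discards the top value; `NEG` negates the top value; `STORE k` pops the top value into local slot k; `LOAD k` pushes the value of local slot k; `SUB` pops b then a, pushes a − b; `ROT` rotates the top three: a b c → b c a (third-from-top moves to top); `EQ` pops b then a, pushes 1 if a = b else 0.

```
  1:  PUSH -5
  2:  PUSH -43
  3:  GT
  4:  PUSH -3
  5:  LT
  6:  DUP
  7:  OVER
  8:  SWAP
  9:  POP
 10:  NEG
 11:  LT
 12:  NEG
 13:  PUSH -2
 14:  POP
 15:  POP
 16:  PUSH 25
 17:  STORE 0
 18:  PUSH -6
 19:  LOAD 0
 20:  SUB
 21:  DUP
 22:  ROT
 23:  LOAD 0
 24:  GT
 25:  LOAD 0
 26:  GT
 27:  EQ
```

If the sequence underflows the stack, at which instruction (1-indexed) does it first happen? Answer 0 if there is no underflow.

PUSH -5  : -5
PUSH -43 : -5 -43
GT       : 1
PUSH -3  : 1 -3
LT       : 0
DUP      : 0 0
OVER     : 0 0 0
SWAP     : 0 0 0
POP      : 0 0
NEG      : 0 0
LT       : 0
NEG      : 0
PUSH -2  : 0 -2
POP      : 0
POP      : (empty)
PUSH 25  : 25
STORE 0  : (empty)
PUSH -6  : -6
LOAD 0   : -6 25
SUB      : -31
DUP      : -31 -31
ROT  — needs 3 operands, stack has 2 → underflow

22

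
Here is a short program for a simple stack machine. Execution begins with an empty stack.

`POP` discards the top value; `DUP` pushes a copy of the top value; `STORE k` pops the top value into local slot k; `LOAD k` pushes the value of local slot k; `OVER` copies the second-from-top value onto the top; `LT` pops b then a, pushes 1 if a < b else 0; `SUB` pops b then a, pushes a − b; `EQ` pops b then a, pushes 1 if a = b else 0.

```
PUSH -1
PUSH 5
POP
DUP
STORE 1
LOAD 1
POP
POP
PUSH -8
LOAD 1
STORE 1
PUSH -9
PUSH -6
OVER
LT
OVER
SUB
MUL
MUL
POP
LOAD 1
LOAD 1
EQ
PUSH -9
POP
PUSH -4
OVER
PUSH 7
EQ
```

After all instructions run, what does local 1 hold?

-1

PUSH -1  [-1]
PUSH 5   [-1, 5]
POP      [-1]
DUP      [-1, -1]
STORE 1  [-1]
LOAD 1   [-1, -1]
POP      [-1]
POP      []
PUSH -8  [-8]
LOAD 1   [-8, -1]
STORE 1  [-8]
PUSH -9  [-8, -9]
PUSH -6  [-8, -9, -6]
OVER     [-8, -9, -6, -9]
LT       [-8, -9, 0]
OVER     [-8, -9, 0, -9]
SUB      [-8, -9, 9]
MUL      [-8, -81]
MUL      [648]
POP      []
LOAD 1   [-1]
LOAD 1   [-1, -1]
EQ       [1]
PUSH -9  [1, -9]
POP      [1]
PUSH -4  [1, -4]
OVER     [1, -4, 1]
PUSH 7   [1, -4, 1, 7]
EQ       [1, -4, 0]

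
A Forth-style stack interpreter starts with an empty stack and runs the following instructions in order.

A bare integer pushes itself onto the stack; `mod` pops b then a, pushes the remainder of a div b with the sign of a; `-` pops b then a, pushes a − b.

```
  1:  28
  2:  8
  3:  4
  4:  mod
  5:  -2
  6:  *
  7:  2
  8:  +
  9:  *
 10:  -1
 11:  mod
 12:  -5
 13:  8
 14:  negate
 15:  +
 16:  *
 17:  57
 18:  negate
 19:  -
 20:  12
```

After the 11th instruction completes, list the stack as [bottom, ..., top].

28  -> [28]
8   -> [28, 8]
4   -> [28, 8, 4]
mod -> [28, 0]
-2  -> [28, 0, -2]
*   -> [28, 0]
2   -> [28, 0, 2]
+   -> [28, 2]
*   -> [56]
-1  -> [56, -1]
mod -> [0]

[0]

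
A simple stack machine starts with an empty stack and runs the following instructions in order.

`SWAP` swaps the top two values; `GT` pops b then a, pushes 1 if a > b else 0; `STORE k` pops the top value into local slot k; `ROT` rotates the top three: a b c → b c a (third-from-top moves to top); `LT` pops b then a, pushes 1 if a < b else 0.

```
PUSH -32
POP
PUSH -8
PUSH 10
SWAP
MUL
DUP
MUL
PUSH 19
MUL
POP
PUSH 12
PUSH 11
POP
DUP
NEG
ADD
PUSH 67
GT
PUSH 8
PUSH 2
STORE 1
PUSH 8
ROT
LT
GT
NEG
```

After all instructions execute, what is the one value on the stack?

-1

PUSH -32 -> [-32]
POP      -> []
PUSH -8  -> [-8]
PUSH 10  -> [-8, 10]
SWAP     -> [10, -8]
MUL      -> [-80]
DUP      -> [-80, -80]
MUL      -> [6400]
PUSH 19  -> [6400, 19]
MUL      -> [121600]
POP      -> []
PUSH 12  -> [12]
PUSH 11  -> [12, 11]
POP      -> [12]
DUP      -> [12, 12]
NEG      -> [12, -12]
ADD      -> [0]
PUSH 67  -> [0, 67]
GT       -> [0]
PUSH 8   -> [0, 8]
PUSH 2   -> [0, 8, 2]
STORE 1  -> [0, 8]
PUSH 8   -> [0, 8, 8]
ROT      -> [8, 8, 0]
LT       -> [8, 0]
GT       -> [1]
NEG      -> [-1]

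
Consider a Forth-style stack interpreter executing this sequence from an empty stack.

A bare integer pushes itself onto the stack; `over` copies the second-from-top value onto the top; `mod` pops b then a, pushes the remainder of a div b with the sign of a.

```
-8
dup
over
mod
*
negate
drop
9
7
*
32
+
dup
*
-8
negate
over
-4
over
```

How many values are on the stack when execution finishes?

5

-8     : -8
dup    : -8 -8
over   : -8 -8 -8
mod    : -8 0
*      : 0
negate : 0
drop   : (empty)
9      : 9
7      : 9 7
*      : 63
32     : 63 32
+      : 95
dup    : 95 95
*      : 9025
-8     : 9025 -8
negate : 9025 8
over   : 9025 8 9025
-4     : 9025 8 9025 -4
over   : 9025 8 9025 -4 9025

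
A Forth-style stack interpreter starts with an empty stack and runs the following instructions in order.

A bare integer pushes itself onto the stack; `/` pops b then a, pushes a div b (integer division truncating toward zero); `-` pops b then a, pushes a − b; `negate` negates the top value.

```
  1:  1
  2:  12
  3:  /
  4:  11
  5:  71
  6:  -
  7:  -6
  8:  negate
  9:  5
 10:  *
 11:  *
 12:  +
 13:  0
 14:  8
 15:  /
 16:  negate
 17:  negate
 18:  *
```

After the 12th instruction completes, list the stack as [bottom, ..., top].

[-1800]

1       1
12      1 12
/       0
11      0 11
71      0 11 71
-       0 -60
-6      0 -60 -6
negate  0 -60 6
5       0 -60 6 5
*       0 -60 30
*       0 -1800
+       -1800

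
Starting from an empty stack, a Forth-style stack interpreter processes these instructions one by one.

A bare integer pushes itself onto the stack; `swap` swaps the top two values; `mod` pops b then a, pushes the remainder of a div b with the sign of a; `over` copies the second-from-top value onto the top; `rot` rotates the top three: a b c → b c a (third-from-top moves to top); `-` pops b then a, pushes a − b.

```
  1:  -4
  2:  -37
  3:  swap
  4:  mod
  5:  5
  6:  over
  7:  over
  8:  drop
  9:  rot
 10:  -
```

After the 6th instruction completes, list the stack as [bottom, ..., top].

-4    -4
-37   -4 -37
swap  -37 -4
mod   -1
5     -1 5
over  -1 5 -1

[-1, 5, -1]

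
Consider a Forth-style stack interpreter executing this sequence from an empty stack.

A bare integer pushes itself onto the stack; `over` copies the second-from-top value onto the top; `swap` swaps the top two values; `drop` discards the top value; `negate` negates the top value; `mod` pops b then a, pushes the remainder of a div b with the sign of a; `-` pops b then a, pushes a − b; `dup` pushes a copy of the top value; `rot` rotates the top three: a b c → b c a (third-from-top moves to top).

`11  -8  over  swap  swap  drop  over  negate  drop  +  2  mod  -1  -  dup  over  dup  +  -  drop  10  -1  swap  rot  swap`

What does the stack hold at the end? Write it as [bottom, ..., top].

11     -> [11]
-8     -> [11, -8]
over   -> [11, -8, 11]
swap   -> [11, 11, -8]
swap   -> [11, -8, 11]
drop   -> [11, -8]
over   -> [11, -8, 11]
negate -> [11, -8, -11]
drop   -> [11, -8]
+      -> [3]
2      -> [3, 2]
mod    -> [1]
-1     -> [1, -1]
-      -> [2]
dup    -> [2, 2]
over   -> [2, 2, 2]
dup    -> [2, 2, 2, 2]
+      -> [2, 2, 4]
-      -> [2, -2]
drop   -> [2]
10     -> [2, 10]
-1     -> [2, 10, -1]
swap   -> [2, -1, 10]
rot    -> [-1, 10, 2]
swap   -> [-1, 2, 10]

[-1, 2, 10]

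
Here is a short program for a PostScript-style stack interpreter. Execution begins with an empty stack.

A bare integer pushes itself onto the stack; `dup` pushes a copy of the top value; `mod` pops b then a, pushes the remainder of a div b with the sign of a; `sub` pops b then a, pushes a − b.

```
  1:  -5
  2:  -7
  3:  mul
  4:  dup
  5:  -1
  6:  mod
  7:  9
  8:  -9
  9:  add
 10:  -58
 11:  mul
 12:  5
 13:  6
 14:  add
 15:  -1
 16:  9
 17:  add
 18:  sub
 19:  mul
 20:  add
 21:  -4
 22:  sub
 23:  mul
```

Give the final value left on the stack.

140

-5  -> -5
-7  -> -5 -7
mul -> 35
dup -> 35 35
-1  -> 35 35 -1
mod -> 35 0
9   -> 35 0 9
-9  -> 35 0 9 -9
add -> 35 0 0
-58 -> 35 0 0 -58
mul -> 35 0 0
5   -> 35 0 0 5
6   -> 35 0 0 5 6
add -> 35 0 0 11
-1  -> 35 0 0 11 -1
9   -> 35 0 0 11 -1 9
add -> 35 0 0 11 8
sub -> 35 0 0 3
mul -> 35 0 0
add -> 35 0
-4  -> 35 0 -4
sub -> 35 4
mul -> 140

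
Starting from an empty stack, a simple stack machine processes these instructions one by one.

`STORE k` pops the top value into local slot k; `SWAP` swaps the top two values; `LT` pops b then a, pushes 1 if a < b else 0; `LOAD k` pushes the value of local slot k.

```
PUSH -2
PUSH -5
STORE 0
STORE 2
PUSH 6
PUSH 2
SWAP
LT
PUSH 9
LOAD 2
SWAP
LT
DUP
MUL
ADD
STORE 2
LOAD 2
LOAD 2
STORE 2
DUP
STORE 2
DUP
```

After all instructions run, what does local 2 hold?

PUSH -2  -2
PUSH -5  -2 -5
STORE 0  -2
STORE 2  (empty)
PUSH 6   6
PUSH 2   6 2
SWAP     2 6
LT       1
PUSH 9   1 9
LOAD 2   1 9 -2
SWAP     1 -2 9
LT       1 1
DUP      1 1 1
MUL      1 1
ADD      2
STORE 2  (empty)
LOAD 2   2
LOAD 2   2 2
STORE 2  2
DUP      2 2
STORE 2  2
DUP      2 2

2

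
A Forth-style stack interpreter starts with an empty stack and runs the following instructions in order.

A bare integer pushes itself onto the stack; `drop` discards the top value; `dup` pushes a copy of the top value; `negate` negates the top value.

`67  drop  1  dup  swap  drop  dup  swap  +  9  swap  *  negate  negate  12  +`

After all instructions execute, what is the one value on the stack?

30

67     -> [67]
drop   -> []
1      -> [1]
dup    -> [1, 1]
swap   -> [1, 1]
drop   -> [1]
dup    -> [1, 1]
swap   -> [1, 1]
+      -> [2]
9      -> [2, 9]
swap   -> [9, 2]
*      -> [18]
negate -> [-18]
negate -> [18]
12     -> [18, 12]
+      -> [30]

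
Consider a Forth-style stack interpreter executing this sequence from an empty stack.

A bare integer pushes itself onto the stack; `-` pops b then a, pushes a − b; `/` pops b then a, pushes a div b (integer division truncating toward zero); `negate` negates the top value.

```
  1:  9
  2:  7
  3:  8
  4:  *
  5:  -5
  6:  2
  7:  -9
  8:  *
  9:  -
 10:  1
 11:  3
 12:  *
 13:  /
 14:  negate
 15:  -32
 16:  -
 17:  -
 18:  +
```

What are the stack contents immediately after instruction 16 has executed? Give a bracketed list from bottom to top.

[9, 56, 28]

9      → [9]
7      → [9, 7]
8      → [9, 7, 8]
*      → [9, 56]
-5     → [9, 56, -5]
2      → [9, 56, -5, 2]
-9     → [9, 56, -5, 2, -9]
*      → [9, 56, -5, -18]
-      → [9, 56, 13]
1      → [9, 56, 13, 1]
3      → [9, 56, 13, 1, 3]
*      → [9, 56, 13, 3]
/      → [9, 56, 4]
negate → [9, 56, -4]
-32    → [9, 56, -4, -32]
-      → [9, 56, 28]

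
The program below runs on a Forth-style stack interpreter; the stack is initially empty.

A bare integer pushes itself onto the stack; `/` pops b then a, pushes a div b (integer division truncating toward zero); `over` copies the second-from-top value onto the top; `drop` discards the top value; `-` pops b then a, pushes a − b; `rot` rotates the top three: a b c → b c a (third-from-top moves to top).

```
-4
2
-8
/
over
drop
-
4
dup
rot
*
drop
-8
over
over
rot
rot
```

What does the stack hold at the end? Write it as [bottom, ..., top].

-4    -4
2     -4 2
-8    -4 2 -8
/     -4 0
over  -4 0 -4
drop  -4 0
-     -4
4     -4 4
dup   -4 4 4
rot   4 4 -4
*     4 -16
drop  4
-8    4 -8
over  4 -8 4
over  4 -8 4 -8
rot   4 4 -8 -8
rot   4 -8 -8 4

[4, -8, -8, 4]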